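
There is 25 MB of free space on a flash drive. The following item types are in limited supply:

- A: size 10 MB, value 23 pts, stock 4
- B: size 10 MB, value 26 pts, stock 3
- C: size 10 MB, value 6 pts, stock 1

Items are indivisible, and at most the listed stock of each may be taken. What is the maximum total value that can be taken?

Top feasible selections:
- 2×B: size 20, value 52
- 1×A + 1×B: size 20, value 49
Best: 52 pts.

52 pts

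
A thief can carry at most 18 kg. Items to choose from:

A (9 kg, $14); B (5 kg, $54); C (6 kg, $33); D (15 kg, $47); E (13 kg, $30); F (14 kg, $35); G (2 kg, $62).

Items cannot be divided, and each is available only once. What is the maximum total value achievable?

$149

Check high-value combinations within 18 kg:
- B+C+G: weight 5+6+2=13, value 54+33+62=149
- A+B+G: weight 9+5+2=16, value 14+54+62=130
- B+G: weight 5+2=7, value 54+62=116
- A+C+G: weight 9+6+2=17, value 14+33+62=109
- D+G: weight 15+2=17, value 47+62=109
Best: $149.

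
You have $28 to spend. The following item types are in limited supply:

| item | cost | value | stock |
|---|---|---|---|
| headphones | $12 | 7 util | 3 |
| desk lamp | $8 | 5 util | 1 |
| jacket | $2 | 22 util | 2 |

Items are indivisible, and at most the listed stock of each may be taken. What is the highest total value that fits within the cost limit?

Top feasible selections:
- 2×headphones + 2×jacket: cost 28, value 58
- 1×headphones + 1×desk lamp + 2×jacket: cost 24, value 56
- 1×headphones + 2×jacket: cost 16, value 51
- 1×desk lamp + 2×jacket: cost 12, value 49
Best: 58 util.

58 util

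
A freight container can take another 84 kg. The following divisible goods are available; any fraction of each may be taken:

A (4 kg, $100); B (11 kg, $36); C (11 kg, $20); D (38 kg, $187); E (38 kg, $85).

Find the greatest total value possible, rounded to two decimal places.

Take in order of value per unit:
- A (100/4 per unit): all 4 → value 100, running total 100.00
- D (187/38 per unit): all 38 → value 187, running total 287.00
- B (36/11 per unit): all 11 → value 36, running total 323.00
- E (85/38 per unit): 31 of 38 → value 31×85/38 = 69.3421, running total 392.34
Total 392.34.

392.34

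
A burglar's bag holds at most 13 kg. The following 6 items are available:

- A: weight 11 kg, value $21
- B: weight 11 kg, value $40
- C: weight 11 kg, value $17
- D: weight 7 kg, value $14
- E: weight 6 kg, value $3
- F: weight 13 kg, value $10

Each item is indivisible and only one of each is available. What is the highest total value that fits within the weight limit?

Check high-value combinations within 13 kg:
- B: weight 11, value 40
- A: weight 11, value 21
- C: weight 11, value 17
- D+E: weight 7+6=13, value 14+3=17
Best: $40.

$40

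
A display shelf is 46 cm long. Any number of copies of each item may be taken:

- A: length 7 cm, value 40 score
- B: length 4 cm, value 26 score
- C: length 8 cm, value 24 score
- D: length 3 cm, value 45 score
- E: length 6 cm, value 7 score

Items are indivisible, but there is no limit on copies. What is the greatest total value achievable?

675 score

Best value-per-unit is D at 45/3, and filling with it alone uses length 15×3=45. No mix of the others beats 15×45 = 675.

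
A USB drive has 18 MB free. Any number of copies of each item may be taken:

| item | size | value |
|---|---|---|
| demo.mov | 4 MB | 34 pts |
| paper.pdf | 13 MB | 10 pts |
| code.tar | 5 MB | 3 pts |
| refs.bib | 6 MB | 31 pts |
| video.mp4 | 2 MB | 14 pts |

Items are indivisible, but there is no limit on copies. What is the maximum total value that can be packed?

Best value-per-unit is demo.mov at 34/4; filling with it alone gives 4×34 = 136.
Optimal mix: 4×demo.mov + 1×video.mp4 → size 18, value 150.

150 pts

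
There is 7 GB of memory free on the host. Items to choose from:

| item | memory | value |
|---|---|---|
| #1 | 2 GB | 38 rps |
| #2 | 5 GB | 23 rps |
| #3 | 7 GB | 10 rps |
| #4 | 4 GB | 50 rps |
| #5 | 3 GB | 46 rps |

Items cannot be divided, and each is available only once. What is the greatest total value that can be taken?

Check high-value combinations within 7 GB:
- #4+#5: memory 4+3=7, value 50+46=96
- #1+#4: memory 2+4=6, value 38+50=88
- #1+#5: memory 2+3=5, value 38+46=84
- #1+#2: memory 2+5=7, value 38+23=61
- #4: memory 4, value 50
Best: 96 rps.

96 rps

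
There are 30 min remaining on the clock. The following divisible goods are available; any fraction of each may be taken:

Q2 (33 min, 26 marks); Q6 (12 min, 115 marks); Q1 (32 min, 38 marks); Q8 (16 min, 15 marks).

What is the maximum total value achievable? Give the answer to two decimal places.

Take in order of value per unit:
- Q6 (115/12 per unit): all 12 → value 115, running total 115.00
- Q1 (38/32 per unit): 18 of 32 → value 18×38/32 = 21.3750, running total 136.38
Total 136.38.

136.38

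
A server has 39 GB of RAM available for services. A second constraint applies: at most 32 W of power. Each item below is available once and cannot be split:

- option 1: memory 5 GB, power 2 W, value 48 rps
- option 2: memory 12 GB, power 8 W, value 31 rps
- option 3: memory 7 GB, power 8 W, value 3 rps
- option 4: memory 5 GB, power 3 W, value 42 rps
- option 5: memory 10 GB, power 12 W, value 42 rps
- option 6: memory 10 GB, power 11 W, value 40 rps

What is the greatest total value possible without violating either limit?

Feasible sets respecting both limits:
- option 1+option 4+option 5+option 6: memory 30, power 28, value 172
- option 1+option 2+option 3+option 4+option 6: memory 39, power 32, value 164
- option 1+option 2+option 4+option 5: memory 32, power 25, value 163
Best: 172 rps.

172 rps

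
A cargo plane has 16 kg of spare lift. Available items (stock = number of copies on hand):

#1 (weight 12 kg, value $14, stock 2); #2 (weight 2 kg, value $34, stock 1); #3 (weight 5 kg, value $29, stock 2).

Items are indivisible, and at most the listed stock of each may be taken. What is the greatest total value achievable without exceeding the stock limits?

Best selections within weight 16 and stock limits:
- 1×#2 + 2×#3: weight 12, value 92
- 1×#2 + 1×#3: weight 7, value 63
Best: $92.

$92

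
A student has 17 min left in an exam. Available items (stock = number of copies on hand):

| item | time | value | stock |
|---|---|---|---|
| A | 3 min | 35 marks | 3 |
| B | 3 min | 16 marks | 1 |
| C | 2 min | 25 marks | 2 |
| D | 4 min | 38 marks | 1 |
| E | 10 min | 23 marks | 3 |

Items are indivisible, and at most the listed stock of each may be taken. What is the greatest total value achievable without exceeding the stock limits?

193 marks

Top feasible selections:
- 3×A + 2×C + 1×D: time 17, value 193
- 2×A + 1×B + 2×C + 1×D: time 17, value 174
Best: 193 marks.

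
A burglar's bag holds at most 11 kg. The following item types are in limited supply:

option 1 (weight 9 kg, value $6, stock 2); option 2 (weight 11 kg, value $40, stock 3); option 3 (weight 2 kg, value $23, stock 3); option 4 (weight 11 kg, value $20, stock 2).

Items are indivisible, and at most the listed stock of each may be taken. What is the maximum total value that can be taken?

$69

Top feasible selections:
- 3×option 3: weight 6, value 69
- 2×option 3: weight 4, value 46
Best: $69.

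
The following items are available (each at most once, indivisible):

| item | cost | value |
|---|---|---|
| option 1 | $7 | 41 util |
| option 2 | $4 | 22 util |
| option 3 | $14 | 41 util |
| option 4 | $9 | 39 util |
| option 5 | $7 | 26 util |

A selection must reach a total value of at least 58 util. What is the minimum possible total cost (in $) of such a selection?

11

Subsets with value ≥ 58, sorted by total cost:
- option 1+option 2: cost 11, value 63
- option 2+option 4: cost 13, value 61
- option 1+option 5: cost 14, value 67
- option 1+option 4: cost 16, value 80
Minimum cost: 11 $.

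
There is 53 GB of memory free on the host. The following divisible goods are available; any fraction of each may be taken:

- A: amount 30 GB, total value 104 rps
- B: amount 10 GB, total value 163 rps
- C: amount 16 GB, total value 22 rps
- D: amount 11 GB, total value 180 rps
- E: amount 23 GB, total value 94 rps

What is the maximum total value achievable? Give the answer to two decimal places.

Take in order of value per unit:
- D (180/11 per unit): all 11 → value 180, running total 180.00
- B (163/10 per unit): all 10 → value 163, running total 343.00
- E (94/23 per unit): all 23 → value 94, running total 437.00
- A (104/30 per unit): 9 of 30 → value 9×104/30 = 31.2000, running total 468.20
Total 468.20.

468.20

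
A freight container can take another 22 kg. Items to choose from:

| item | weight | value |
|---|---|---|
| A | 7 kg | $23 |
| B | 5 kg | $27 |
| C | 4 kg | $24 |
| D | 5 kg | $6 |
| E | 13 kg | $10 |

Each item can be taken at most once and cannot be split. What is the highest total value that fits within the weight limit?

This is a 0/1 knapsack; check combinations near the capacity.
- A+B+C+D: weight 7+5+4+5=21, value 23+27+24+6=80
- A+B+C: weight 7+5+4=16, value 23+27+24=74
- B+C+E: weight 5+4+13=22, value 27+24+10=61
- B+C+D: weight 5+4+5=14, value 27+24+6=57
Best: $80.

$80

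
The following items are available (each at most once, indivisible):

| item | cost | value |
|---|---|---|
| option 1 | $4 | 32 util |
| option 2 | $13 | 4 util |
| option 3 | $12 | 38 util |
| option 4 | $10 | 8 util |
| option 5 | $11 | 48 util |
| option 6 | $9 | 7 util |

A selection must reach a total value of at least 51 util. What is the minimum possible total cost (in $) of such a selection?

Subsets with value ≥ 51, sorted by total cost:
- option 1+option 5: cost 15, value 80
- option 1+option 3: cost 16, value 70
- option 5+option 6: cost 20, value 55
Minimum cost: 15 $.

15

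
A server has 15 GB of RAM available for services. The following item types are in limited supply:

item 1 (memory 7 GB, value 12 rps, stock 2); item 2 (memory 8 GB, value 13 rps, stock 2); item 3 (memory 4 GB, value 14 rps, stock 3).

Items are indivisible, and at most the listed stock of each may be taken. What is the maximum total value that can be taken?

42 rps

Best selections within memory 15 and stock limits:
- 3×item 3: memory 12, value 42
- 1×item 1 + 2×item 3: memory 15, value 40
Best: 42 rps.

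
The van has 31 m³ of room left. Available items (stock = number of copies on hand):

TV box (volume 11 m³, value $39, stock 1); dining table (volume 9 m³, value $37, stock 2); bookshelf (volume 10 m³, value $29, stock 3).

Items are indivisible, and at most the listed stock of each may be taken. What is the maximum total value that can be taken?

$113

Best selections within volume 31 and stock limits:
- 1×TV box + 2×dining table: volume 29, value 113
- 1×TV box + 1×dining table + 1×bookshelf: volume 30, value 105
- 2×dining table + 1×bookshelf: volume 28, value 103
- 1×TV box + 2×bookshelf: volume 31, value 97
Best: $113.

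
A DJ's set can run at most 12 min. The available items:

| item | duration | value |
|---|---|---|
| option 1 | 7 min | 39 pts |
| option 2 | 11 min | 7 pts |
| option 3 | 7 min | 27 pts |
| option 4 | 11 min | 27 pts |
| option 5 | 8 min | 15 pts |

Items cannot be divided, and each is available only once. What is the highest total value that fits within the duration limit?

Check high-value combinations within 12 min:
- option 1: duration 7, value 39
- option 3: duration 7, value 27
- option 4: duration 11, value 27
- option 5: duration 8, value 15
Best: 39 pts.

39 pts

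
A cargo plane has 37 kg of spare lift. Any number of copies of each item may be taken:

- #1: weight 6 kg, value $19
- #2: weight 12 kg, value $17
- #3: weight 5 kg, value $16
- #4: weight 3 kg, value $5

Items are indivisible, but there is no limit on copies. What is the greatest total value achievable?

$118

Best value-per-unit is #3 at 16/5; filling with it alone gives 7×16 = 112.
Optimal mix: 2×#1 + 5×#3 → weight 37, value 118.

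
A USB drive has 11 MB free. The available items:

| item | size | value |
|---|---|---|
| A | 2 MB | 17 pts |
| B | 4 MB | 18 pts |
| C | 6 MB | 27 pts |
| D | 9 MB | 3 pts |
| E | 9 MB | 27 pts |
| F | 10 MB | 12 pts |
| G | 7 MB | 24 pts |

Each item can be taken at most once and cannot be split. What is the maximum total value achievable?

Check high-value combinations within 11 MB:
- B+C: size 4+6=10, value 18+27=45
- A+C: size 2+6=8, value 17+27=44
- A+E: size 2+9=11, value 17+27=44
- B+G: size 4+7=11, value 18+24=42
Best: 45 pts.

45 pts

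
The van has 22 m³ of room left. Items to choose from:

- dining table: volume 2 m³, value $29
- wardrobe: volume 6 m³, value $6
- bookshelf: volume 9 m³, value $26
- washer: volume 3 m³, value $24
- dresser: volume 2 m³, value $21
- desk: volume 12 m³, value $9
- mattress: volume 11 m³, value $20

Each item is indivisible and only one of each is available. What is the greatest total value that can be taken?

Check high-value combinations within 22 m³:
- dining table+wardrobe+bookshelf+washer+dresser: volume 2+6+9+3+2=22, value 29+6+26+24+21=106
- dining table+bookshelf+washer+dresser: volume 2+9+3+2=16, value 29+26+24+21=100
- dining table+washer+dresser+mattress: volume 2+3+2+11=18, value 29+24+21+20=94
- dining table+wardrobe+bookshelf+washer: volume 2+6+9+3=20, value 29+6+26+24=85
- dining table+washer+dresser+desk: volume 2+3+2+12=19, value 29+24+21+9=83
Best: $106.

$106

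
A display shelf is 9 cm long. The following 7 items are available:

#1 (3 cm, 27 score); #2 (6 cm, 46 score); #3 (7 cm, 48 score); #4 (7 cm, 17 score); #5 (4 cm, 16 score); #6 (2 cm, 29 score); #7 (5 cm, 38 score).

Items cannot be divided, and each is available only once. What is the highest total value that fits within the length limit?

77 score

Check high-value combinations within 9 cm:
- #3+#6: length 7+2=9, value 48+29=77
- #2+#6: length 6+2=8, value 46+29=75
- #1+#2: length 3+6=9, value 27+46=73
Best: 77 score.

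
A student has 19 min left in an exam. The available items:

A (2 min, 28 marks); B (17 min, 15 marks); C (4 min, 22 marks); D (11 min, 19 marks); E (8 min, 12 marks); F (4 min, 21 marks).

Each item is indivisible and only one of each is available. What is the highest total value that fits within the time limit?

Check high-value combinations within 19 min:
- A+C+E+F: time 2+4+8+4=18, value 28+22+12+21=83
- A+C+F: time 2+4+4=10, value 28+22+21=71
- A+C+D: time 2+4+11=17, value 28+22+19=69
Best: 83 marks.

83 marks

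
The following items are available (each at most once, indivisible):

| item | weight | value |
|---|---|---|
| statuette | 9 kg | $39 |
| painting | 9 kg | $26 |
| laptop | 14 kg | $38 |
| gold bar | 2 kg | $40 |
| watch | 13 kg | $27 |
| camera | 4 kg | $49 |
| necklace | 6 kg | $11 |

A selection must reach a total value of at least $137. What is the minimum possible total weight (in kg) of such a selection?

Subsets with value ≥ 137, sorted by total weight:
- statuette+gold bar+camera+necklace: weight 21, value 139
- statuette+painting+gold bar+camera: weight 24, value 154
- laptop+gold bar+camera+necklace: weight 26, value 138
- statuette+gold bar+watch+camera: weight 28, value 155
Minimum weight: 21 kg.

21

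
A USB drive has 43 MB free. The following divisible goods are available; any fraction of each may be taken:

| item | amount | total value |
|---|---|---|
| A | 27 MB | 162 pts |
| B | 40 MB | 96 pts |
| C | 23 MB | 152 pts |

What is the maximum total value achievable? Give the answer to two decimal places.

Take in order of value per unit:
- C (152/23 per unit): all 23 → value 152, running total 152.00
- A (162/27 per unit): 20 of 27 → value 20×162/27 = 120.0000, running total 272.00
Total 272.00.

272.00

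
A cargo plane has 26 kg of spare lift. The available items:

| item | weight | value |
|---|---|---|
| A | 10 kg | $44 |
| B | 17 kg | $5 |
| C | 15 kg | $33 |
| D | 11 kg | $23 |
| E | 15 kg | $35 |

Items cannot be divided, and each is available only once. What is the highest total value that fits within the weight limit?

Check high-value combinations within 26 kg:
- A+E: weight 10+15=25, value 44+35=79
- A+C: weight 10+15=25, value 44+33=77
- A+D: weight 10+11=21, value 44+23=67
Best: $79.

$79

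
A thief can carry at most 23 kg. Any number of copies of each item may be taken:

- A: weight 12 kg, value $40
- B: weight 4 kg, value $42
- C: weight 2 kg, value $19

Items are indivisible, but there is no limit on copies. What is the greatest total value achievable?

Best value-per-unit is B at 42/4; filling with it alone gives 5×42 = 210.
Optimal mix: 5×B + 1×C → weight 22, value 229.

$229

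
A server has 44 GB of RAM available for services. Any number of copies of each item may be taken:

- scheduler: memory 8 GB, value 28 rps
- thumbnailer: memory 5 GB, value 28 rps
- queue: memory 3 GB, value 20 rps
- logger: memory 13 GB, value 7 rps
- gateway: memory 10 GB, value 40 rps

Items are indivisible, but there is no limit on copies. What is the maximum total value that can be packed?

Best value-per-unit is queue at 20/3; filling with it alone gives 14×20 = 280.
Optimal mix: 1×thumbnailer + 13×queue → memory 44, value 288.

288 rps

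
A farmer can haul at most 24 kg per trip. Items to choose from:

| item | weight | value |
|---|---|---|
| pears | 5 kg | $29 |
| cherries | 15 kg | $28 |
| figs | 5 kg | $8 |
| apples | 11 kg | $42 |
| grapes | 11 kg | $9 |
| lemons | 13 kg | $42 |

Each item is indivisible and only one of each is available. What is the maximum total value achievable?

$84

Check high-value combinations within 24 kg:
- apples+lemons: weight 11+13=24, value 42+42=84
- pears+figs+apples: weight 5+5+11=21, value 29+8+42=79
- pears+figs+lemons: weight 5+5+13=23, value 29+8+42=79
- pears+apples: weight 5+11=16, value 29+42=71
- pears+lemons: weight 5+13=18, value 29+42=71
Best: $84.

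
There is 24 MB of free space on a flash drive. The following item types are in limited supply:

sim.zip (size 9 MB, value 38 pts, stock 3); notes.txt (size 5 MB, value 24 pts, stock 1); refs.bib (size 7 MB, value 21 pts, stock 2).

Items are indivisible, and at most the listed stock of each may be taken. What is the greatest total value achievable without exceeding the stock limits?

100 pts

Top feasible selections:
- 2×sim.zip + 1×notes.txt: size 23, value 100
- 1×sim.zip + 1×notes.txt + 1×refs.bib: size 21, value 83
- 1×sim.zip + 2×refs.bib: size 23, value 80
- 2×sim.zip: size 18, value 76
Best: 100 pts.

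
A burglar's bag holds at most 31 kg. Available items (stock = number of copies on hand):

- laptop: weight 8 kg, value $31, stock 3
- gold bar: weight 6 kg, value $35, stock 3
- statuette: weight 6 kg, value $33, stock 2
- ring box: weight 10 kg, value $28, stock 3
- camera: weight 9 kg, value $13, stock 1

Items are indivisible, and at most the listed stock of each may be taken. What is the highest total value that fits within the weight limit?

Top feasible selections:
- 3×gold bar + 2×statuette: weight 30, value 171
- 3×gold bar + 1×statuette: weight 24, value 138
Best: $171.

$171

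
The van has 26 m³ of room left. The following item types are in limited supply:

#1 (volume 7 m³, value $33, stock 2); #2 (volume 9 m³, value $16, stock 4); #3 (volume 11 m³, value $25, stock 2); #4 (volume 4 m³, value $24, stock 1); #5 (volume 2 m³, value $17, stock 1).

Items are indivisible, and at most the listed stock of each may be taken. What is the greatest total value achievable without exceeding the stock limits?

Top feasible selections:
- 2×#1 + 1×#4 + 1×#5: volume 20, value 107
- 1×#1 + 1×#3 + 1×#4 + 1×#5: volume 24, value 99
- 2×#1 + 1×#2 + 1×#5: volume 25, value 99
Best: $107.

$107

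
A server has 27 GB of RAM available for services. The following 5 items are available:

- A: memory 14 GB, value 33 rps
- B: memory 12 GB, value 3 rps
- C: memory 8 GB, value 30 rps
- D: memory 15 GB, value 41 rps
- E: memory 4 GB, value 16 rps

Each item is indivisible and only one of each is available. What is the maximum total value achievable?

87 rps

Check high-value combinations within 27 GB:
- C+D+E: memory 8+15+4=27, value 30+41+16=87
- A+C+E: memory 14+8+4=26, value 33+30+16=79
- C+D: memory 8+15=23, value 30+41=71
- A+C: memory 14+8=22, value 33+30=63
Best: 87 rps.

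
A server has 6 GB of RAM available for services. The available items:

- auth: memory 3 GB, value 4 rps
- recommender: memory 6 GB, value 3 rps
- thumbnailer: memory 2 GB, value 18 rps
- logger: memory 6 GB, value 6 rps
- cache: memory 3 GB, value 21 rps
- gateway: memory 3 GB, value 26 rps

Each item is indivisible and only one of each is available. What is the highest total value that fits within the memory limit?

47 rps

Check high-value combinations within 6 GB:
- cache+gateway: memory 3+3=6, value 21+26=47
- thumbnailer+gateway: memory 2+3=5, value 18+26=44
- thumbnailer+cache: memory 2+3=5, value 18+21=39
Best: 47 rps.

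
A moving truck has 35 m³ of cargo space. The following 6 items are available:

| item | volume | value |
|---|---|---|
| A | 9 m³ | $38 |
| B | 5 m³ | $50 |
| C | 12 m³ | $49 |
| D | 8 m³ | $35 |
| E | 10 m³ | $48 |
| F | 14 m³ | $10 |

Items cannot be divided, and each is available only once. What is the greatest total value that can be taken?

Check high-value combinations within 35 m³:
- B+C+D+E: volume 5+12+8+10=35, value 50+49+35+48=182
- A+B+C+D: volume 9+5+12+8=34, value 38+50+49+35=172
- A+B+D+E: volume 9+5+8+10=32, value 38+50+35+48=171
Best: $182.

$182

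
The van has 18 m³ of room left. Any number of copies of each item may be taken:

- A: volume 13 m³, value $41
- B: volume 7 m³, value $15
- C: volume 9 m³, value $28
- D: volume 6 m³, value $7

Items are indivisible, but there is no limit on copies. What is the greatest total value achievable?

Best value-per-unit is A at 41/13; filling with it alone gives 1×41 = 41.
Optimal mix: 2×C → volume 18, value 56.

$56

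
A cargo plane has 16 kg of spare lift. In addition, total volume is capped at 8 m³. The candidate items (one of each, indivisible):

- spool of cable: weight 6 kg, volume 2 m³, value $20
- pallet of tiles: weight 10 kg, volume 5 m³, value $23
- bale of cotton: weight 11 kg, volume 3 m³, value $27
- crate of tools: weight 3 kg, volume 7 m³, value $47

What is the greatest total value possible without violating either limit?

$47

Feasible sets respecting both limits:
- crate of tools: weight 3, volume 7, value 47
- spool of cable+pallet of tiles: weight 16, volume 7, value 43
- bale of cotton: weight 11, volume 3, value 27
Best: $47.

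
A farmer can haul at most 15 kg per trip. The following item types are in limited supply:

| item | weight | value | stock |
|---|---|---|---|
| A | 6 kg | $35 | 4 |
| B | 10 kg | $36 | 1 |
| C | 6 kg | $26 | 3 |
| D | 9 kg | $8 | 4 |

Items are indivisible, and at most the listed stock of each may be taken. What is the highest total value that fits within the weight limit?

$70

Best selections within weight 15 and stock limits:
- 2×A: weight 12, value 70
- 1×A + 1×C: weight 12, value 61
- 2×C: weight 12, value 52
Best: $70.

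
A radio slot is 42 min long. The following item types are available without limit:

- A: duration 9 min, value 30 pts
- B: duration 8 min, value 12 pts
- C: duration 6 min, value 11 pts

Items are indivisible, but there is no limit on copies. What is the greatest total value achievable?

Best value-per-unit is A at 30/9; filling with it alone gives 4×30 = 120.
Optimal mix: 4×A + 1×C → duration 42, value 131.

131 pts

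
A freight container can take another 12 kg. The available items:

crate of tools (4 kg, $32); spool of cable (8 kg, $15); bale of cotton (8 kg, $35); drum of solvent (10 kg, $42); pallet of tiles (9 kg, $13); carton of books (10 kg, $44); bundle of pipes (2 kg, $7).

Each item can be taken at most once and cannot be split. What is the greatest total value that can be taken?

Check high-value combinations within 12 kg:
- crate of tools+bale of cotton: weight 4+8=12, value 32+35=67
- carton of books+bundle of pipes: weight 10+2=12, value 44+7=51
- drum of solvent+bundle of pipes: weight 10+2=12, value 42+7=49
- crate of tools+spool of cable: weight 4+8=12, value 32+15=47
- carton of books: weight 10, value 44
Best: $67.

$67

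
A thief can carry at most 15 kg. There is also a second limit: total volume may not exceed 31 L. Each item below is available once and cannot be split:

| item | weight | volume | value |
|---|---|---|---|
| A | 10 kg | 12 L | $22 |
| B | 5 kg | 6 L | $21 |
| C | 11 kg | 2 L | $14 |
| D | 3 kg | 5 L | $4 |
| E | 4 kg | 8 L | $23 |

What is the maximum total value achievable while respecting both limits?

Feasible sets respecting both limits:
- B+D+E: weight 12, volume 19, value 48
- A+E: weight 14, volume 20, value 45
- B+E: weight 9, volume 14, value 44
- A+B: weight 15, volume 18, value 43
Best: $48.

$48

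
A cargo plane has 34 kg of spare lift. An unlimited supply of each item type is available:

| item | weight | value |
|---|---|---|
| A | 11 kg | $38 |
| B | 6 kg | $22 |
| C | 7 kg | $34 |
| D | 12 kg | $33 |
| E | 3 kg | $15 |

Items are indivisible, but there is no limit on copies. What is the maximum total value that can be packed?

Best value-per-unit is E at 15/3; filling with it alone gives 11×15 = 165.
Optimal mix: 1×C + 9×E → weight 34, value 169.

$169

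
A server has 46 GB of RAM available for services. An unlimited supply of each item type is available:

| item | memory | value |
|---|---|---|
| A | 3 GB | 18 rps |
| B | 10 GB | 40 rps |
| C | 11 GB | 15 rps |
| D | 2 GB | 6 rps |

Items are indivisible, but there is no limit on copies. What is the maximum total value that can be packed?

Best value-per-unit is A at 18/3, and filling with it alone uses memory 15×3=45. No mix of the others beats 15×18 = 270.

270 rps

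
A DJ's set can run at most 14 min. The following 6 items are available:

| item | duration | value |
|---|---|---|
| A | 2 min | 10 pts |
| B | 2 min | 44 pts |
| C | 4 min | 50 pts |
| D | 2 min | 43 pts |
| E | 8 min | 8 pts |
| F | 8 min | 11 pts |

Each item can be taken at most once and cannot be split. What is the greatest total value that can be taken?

Check high-value combinations within 14 min:
- A+B+C+D: duration 2+2+4+2=10, value 10+44+50+43=147
- B+C+D: duration 2+4+2=8, value 44+50+43=137
- A+B+D+F: duration 2+2+2+8=14, value 10+44+43+11=108
- A+B+D+E: duration 2+2+2+8=14, value 10+44+43+8=105
- B+C+F: duration 2+4+8=14, value 44+50+11=105
Best: 147 pts.

147 pts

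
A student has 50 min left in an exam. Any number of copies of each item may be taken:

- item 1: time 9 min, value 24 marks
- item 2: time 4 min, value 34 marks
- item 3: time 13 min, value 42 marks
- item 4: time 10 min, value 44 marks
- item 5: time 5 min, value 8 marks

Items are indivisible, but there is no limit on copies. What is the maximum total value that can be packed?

Best value-per-unit is item 2 at 34/4, and filling with it alone uses time 12×4=48. No mix of the others beats 12×34 = 408.

408 marks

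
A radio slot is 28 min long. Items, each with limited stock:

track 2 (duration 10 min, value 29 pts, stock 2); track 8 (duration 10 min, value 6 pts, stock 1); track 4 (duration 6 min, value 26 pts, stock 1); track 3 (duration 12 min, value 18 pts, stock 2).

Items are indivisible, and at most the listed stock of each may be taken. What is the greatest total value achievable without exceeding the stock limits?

Best selections within duration 28 and stock limits:
- 2×track 2 + 1×track 4: duration 26, value 84
- 1×track 2 + 1×track 4 + 1×track 3: duration 28, value 73
- 1×track 2 + 1×track 8 + 1×track 4: duration 26, value 61
- 2×track 2: duration 20, value 58
Best: 84 pts.

84 pts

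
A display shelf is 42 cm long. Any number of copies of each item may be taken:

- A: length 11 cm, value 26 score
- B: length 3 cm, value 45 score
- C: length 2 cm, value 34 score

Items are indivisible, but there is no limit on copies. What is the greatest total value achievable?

714 score

Best value-per-unit is C at 34/2, and filling with it alone uses length 21×2=42. No mix of the others beats 21×34 = 714.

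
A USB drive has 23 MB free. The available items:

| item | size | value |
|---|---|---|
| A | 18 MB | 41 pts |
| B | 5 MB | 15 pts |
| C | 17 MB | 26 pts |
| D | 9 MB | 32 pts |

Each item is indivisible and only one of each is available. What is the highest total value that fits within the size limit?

56 pts

This is a 0/1 knapsack; check combinations near the capacity.
- A+B: size 18+5=23, value 41+15=56
- B+D: size 5+9=14, value 15+32=47
- A: size 18, value 41
- B+C: size 5+17=22, value 15+26=41
Best: 56 pts.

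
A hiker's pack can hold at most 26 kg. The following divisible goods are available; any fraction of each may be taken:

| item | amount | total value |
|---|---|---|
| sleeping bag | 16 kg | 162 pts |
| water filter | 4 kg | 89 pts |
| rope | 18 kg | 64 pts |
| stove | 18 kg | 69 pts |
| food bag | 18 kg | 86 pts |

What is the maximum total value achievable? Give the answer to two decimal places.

279.67

Take in order of value per unit:
- water filter (89/4 per unit): all 4 → value 89, running total 89.00
- sleeping bag (162/16 per unit): all 16 → value 162, running total 251.00
- food bag (86/18 per unit): 6 of 18 → value 6×86/18 = 28.6667, running total 279.67
Total 279.67.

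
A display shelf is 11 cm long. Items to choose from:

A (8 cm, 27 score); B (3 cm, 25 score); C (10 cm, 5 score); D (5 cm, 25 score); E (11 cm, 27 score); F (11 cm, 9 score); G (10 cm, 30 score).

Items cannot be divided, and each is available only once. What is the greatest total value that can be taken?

52 score

Check high-value combinations within 11 cm:
- A+B: length 8+3=11, value 27+25=52
- B+D: length 3+5=8, value 25+25=50
- G: length 10, value 30
- A: length 8, value 27
Best: 52 score.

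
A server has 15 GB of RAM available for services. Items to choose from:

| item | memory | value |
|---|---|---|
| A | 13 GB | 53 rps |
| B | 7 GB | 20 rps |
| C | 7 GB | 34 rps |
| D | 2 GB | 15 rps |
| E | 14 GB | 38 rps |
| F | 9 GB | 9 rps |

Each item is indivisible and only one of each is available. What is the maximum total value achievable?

68 rps

This is a 0/1 knapsack; check combinations near the capacity.
- A+D: memory 13+2=15, value 53+15=68
- B+C: memory 7+7=14, value 20+34=54
- A: memory 13, value 53
- C+D: memory 7+2=9, value 34+15=49
Best: 68 rps.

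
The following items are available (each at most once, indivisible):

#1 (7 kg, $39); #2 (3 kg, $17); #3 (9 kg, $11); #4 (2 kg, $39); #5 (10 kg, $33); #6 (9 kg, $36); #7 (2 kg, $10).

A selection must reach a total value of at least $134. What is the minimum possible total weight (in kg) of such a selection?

Subsets with value ≥ 134, sorted by total weight:
- #1+#2+#4+#6+#7: weight 23, value 141
- #1+#2+#4+#5+#7: weight 24, value 138
- #2+#4+#5+#6+#7: weight 26, value 135
Minimum weight: 23 kg.

23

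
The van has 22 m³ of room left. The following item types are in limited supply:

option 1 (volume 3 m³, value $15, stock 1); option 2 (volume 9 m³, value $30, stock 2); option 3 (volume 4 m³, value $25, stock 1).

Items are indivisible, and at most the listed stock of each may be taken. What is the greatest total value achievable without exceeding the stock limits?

Best selections within volume 22 and stock limits:
- 2×option 2 + 1×option 3: volume 22, value 85
- 1×option 1 + 2×option 2: volume 21, value 75
- 1×option 1 + 1×option 2 + 1×option 3: volume 16, value 70
- 2×option 2: volume 18, value 60
Best: $85.

$85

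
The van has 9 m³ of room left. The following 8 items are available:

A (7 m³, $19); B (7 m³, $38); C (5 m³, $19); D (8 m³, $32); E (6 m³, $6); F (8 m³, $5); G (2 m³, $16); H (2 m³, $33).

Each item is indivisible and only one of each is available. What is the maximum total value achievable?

Check high-value combinations within 9 m³:
- B+H: volume 7+2=9, value 38+33=71
- C+G+H: volume 5+2+2=9, value 19+16+33=68
- B+G: volume 7+2=9, value 38+16=54
- C+H: volume 5+2=7, value 19+33=52
Best: $71.

$71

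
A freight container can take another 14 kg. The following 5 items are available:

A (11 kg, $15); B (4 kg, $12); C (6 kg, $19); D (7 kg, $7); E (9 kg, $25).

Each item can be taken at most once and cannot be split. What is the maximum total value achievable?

$37

Check high-value combinations within 14 kg:
- B+E: weight 4+9=13, value 12+25=37
- B+C: weight 4+6=10, value 12+19=31
- C+D: weight 6+7=13, value 19+7=26
- E: weight 9, value 25
- C: weight 6, value 19
Best: $37.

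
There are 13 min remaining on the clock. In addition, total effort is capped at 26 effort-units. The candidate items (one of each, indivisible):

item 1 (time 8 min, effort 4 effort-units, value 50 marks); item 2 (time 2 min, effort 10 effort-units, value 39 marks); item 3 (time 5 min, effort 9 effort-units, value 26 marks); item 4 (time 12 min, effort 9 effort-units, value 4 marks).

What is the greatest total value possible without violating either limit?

Feasible sets respecting both limits:
- item 1+item 2: time 10, effort 14, value 89
- item 1+item 3: time 13, effort 13, value 76
- item 2+item 3: time 7, effort 19, value 65
- item 1: time 8, effort 4, value 50
Best: 89 marks.

89 marks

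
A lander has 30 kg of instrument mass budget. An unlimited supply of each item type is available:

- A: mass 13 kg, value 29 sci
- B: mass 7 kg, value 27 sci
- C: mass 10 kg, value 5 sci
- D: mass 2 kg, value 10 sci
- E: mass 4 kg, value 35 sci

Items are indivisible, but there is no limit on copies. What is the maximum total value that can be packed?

Best value-per-unit is E at 35/4; filling with it alone gives 7×35 = 245.
Optimal mix: 1×D + 7×E → mass 30, value 255.

255 sci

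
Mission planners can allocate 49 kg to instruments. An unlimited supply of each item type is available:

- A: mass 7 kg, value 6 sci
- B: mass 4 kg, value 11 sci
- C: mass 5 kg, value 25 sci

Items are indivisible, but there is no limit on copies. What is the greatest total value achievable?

236 sci

Best value-per-unit is C at 25/5; filling with it alone gives 9×25 = 225.
Optimal mix: 1×B + 9×C → mass 49, value 236.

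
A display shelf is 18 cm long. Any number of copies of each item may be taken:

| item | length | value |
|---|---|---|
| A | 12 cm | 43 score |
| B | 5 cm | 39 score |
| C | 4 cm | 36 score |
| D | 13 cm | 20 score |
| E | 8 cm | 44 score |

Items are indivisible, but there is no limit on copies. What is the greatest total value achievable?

Best value-per-unit is C at 36/4; filling with it alone gives 4×36 = 144.
Optimal mix: 2×B + 2×C → length 18, value 150.

150 score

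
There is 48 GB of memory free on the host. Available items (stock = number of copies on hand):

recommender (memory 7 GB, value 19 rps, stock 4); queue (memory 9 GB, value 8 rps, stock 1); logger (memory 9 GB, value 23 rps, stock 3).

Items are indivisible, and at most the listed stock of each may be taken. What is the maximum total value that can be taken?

Top feasible selections:
- 3×recommender + 3×logger: memory 48, value 126
- 4×recommender + 2×logger: memory 46, value 122
Best: 126 rps.

126 rps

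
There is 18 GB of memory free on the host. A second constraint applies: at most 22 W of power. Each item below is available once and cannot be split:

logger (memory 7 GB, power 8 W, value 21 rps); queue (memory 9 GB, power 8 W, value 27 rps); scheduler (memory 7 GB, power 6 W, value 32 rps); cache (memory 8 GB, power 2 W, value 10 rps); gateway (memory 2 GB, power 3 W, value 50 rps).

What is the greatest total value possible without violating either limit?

Feasible sets respecting both limits:
- queue+scheduler+gateway: memory 18, power 17, value 109
- logger+scheduler+gateway: memory 16, power 17, value 103
- logger+queue+gateway: memory 18, power 19, value 98
Best: 109 rps.

109 rps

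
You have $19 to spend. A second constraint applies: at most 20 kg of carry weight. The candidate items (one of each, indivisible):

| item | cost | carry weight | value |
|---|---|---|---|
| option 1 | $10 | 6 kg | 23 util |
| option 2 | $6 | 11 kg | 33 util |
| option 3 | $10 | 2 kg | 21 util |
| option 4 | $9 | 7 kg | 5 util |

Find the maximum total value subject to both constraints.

56 util

Feasible sets respecting both limits:
- option 1+option 2: cost 16, carry weight 17, value 56
- option 2+option 3: cost 16, carry weight 13, value 54
- option 2+option 4: cost 15, carry weight 18, value 38
Best: 56 util.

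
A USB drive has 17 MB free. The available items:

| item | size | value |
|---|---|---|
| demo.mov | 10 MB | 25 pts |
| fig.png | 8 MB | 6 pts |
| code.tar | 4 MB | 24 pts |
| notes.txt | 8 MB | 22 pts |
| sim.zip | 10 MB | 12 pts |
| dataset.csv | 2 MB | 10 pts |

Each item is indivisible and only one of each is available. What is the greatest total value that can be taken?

Check high-value combinations within 17 MB:
- demo.mov+code.tar+dataset.csv: size 10+4+2=16, value 25+24+10=59
- code.tar+notes.txt+dataset.csv: size 4+8+2=14, value 24+22+10=56
- demo.mov+code.tar: size 10+4=14, value 25+24=49
- code.tar+notes.txt: size 4+8=12, value 24+22=46
- code.tar+sim.zip+dataset.csv: size 4+10+2=16, value 24+12+10=46
Best: 59 pts.

59 pts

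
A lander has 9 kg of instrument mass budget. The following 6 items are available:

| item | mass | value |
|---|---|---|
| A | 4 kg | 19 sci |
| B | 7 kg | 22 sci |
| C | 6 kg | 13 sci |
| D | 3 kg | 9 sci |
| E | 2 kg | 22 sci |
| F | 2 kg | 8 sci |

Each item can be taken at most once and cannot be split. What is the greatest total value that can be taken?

Check high-value combinations within 9 kg:
- A+D+E: mass 4+3+2=9, value 19+9+22=50
- A+E+F: mass 4+2+2=8, value 19+22+8=49
- B+E: mass 7+2=9, value 22+22=44
- A+E: mass 4+2=6, value 19+22=41
Best: 50 sci.

50 sci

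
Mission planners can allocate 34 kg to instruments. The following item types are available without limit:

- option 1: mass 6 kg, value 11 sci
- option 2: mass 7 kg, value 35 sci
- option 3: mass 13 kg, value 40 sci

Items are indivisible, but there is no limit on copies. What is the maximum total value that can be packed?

Best value-per-unit is option 2 at 35/7; filling with it alone gives 4×35 = 140.
Optimal mix: 1×option 1 + 4×option 2 → mass 34, value 151.

151 sci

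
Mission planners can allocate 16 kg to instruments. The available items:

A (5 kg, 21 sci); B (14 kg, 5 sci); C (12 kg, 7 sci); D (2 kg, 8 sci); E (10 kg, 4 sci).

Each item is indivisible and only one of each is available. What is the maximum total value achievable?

29 sci

This is a 0/1 knapsack; check combinations near the capacity.
- A+D: mass 5+2=7, value 21+8=29
- A+E: mass 5+10=15, value 21+4=25
- A: mass 5, value 21
Best: 29 sci.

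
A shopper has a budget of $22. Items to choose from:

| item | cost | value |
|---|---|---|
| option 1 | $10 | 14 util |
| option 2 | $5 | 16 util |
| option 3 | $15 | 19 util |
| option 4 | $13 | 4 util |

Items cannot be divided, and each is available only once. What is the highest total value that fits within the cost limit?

Check high-value combinations within $22:
- option 2+option 3: cost 5+15=20, value 16+19=35
- option 1+option 2: cost 10+5=15, value 14+16=30
- option 2+option 4: cost 5+13=18, value 16+4=20
- option 3: cost 15, value 19
Best: 35 util.

35 util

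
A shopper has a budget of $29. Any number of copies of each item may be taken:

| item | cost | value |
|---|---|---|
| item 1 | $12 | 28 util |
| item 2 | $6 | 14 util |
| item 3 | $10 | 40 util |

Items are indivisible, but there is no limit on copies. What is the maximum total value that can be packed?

94 util

Best value-per-unit is item 3 at 40/10; filling with it alone gives 2×40 = 80.
Optimal mix: 1×item 2 + 2×item 3 → cost 26, value 94.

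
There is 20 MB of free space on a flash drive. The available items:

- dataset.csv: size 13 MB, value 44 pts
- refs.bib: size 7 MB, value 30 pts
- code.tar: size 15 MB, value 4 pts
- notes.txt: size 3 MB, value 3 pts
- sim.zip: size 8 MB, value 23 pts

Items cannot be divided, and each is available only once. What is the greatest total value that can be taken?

This is a 0/1 knapsack; check combinations near the capacity.
- dataset.csv+refs.bib: size 13+7=20, value 44+30=74
- refs.bib+notes.txt+sim.zip: size 7+3+8=18, value 30+3+23=56
- refs.bib+sim.zip: size 7+8=15, value 30+23=53
- dataset.csv+notes.txt: size 13+3=16, value 44+3=47
Best: 74 pts.

74 pts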